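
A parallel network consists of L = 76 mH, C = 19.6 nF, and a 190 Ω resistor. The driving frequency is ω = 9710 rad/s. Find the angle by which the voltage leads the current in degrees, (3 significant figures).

X_L = ωL = 738 Ω
X_C = 1/(ωC) = 5250 Ω
Parallel: admittances add. Y = 1/R + 1/(jωL) + jωC
Y = (0.00526 − j0.00116) S
|Y| = 0.00539 S → |Z| = 1/|Y| = 186 Ω, ∠Z = −∠Y = 12.5°

12.5°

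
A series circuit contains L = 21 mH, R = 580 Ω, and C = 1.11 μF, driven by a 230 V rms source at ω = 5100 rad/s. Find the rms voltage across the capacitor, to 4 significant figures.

X_L = ωL = 107.1 Ω
X_C = 1/(ωC) = 176.6 Ω
Net reactance X = X_L − X_C = -69.55 Ω
Z = 580.0 − j69.55 Ω
|Z| = √(580.0² + 69.55²) = 584.2 Ω
I = V/|Z| = 393.7 mA
V_C = I·|Z_C| = 0.3937 × 176.6 = 69.55 V

69.55 V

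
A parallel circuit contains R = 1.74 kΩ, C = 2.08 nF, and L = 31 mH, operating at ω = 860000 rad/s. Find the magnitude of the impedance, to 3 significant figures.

543 Ω

X_L = ωL = 26700 Ω
X_C = 1/(ωC) = 559 Ω
Parallel: admittances add. Y = 1/R + 1/(jωL) + jωC
Y = (0.000575 + j0.00175) S
|Y| = 0.00184 S → |Z| = 1/|Y| = 543 Ω, ∠Z = −∠Y = -71.8°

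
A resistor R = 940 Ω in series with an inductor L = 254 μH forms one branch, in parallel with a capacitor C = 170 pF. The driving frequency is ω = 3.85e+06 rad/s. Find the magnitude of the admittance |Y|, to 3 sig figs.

525 μS

X_L = ωL = 978 Ω
X_C = 1/(ωC) = 1530 Ω
Branch 1 (R+jX_L): Z₁ = 940 + j978 Ω, |Z₁| = 1360 Ω
Branch 2 (−jX_C): Z₂ = −j1530 Ω
Parallel: Z = Z₁Z₂/(Z₁+Z₂), |Z| = 1900 Ω, ∠Z = -13.5°
|Y| = 1/|Z| = 525 μS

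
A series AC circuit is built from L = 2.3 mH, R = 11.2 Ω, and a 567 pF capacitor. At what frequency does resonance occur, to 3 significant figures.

139 kHz

ω₀ = 1/√(LC) = 1/√(0.0023 × 5.67e-10) = 875700 rad/s
f₀ = ω₀/(2π) = 139 kHz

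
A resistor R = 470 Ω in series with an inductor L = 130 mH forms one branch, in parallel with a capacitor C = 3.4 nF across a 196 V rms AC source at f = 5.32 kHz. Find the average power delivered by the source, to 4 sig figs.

ω = 2πf = 33430 rad/s
X_L = ωL = 4345 Ω
X_C = 1/(ωC) = 8799 Ω
Branch 1 (R+jX_L): Z₁ = 470.0 + j4345 Ω, |Z₁| = 4371 Ω
Branch 2 (−jX_C): Z₂ = −j8799 Ω
Parallel: Z = Z₁Z₂/(Z₁+Z₂), |Z| = 8588 Ω, ∠Z = 77.80°
I = V/|Z| = 22.82 mA
P = VI cos φ = 196 × 0.02282 × cos(77.80°) = 945.1 mW

945.1 mW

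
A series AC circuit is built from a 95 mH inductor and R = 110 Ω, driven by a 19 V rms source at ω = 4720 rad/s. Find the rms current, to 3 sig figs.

41.2 mA

X_L = ωL = 448 Ω
Z = 110 + j448 Ω
|Z| = √(110² + 448²) = 462 Ω
I = V/|Z| = 19/462 = 41.2 mA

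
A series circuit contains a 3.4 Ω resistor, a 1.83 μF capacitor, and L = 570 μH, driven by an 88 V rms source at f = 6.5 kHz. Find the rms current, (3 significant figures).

8.41 A

ω = 2πf = 40840 rad/s
X_L = ωL = 23.3 Ω
X_C = 1/(ωC) = 13.4 Ω
Net reactance X = X_L − X_C = 9.90 Ω
Z = 3.40 + j9.90 Ω
|Z| = √(3.40² + 9.90²) = 10.5 Ω
I = V/|Z| = 88/10.5 = 8.41 A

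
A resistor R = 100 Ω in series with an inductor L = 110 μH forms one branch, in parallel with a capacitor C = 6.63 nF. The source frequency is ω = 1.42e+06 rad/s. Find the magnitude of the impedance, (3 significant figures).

X_L = ωL = 156 Ω
X_C = 1/(ωC) = 106 Ω
Branch 1 (R+jX_L): Z₁ = 100 + j156 Ω, |Z₁| = 185 Ω
Branch 2 (−jX_C): Z₂ = −j106 Ω
Parallel: Z = Z₁Z₂/(Z₁+Z₂), |Z| = 176 Ω, ∠Z = -59.2°

176 Ω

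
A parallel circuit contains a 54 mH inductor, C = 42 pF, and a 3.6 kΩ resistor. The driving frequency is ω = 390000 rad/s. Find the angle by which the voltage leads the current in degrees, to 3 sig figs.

6.39°

X_L = ωL = 21100 Ω
X_C = 1/(ωC) = 61100 Ω
Parallel: admittances add. Y = 1/R + 1/(jωL) + jωC
Y = (0.000278 − j3.11e-05) S
|Y| = 0.000280 S → |Z| = 1/|Y| = 3580 Ω, ∠Z = −∠Y = 6.39°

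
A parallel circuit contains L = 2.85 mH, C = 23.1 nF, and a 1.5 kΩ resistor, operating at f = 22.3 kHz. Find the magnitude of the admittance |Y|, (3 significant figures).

ω = 2πf = 140100 rad/s
X_L = ωL = 399 Ω
X_C = 1/(ωC) = 309 Ω
Parallel: admittances add. Y = 1/R + 1/(jωL) + jωC
Y = (0.000667 + j0.000732) S
|Y| = 0.000990 S → |Z| = 1/|Y| = 1010 Ω, ∠Z = −∠Y = -47.7°

990 μS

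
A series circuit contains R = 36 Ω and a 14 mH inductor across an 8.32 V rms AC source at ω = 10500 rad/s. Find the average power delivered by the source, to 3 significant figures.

X_L = ωL = 147 Ω
Z = 36.0 + j147 Ω
|Z| = √(36.0² + 147²) = 151 Ω
∠Z = arctan(147/36.0) = 76.2°
I = V/|Z| = 55.0 mA
P = VI cos φ = 8.32 × 0.0550 × cos(76.2°) = 109 mW

109 mW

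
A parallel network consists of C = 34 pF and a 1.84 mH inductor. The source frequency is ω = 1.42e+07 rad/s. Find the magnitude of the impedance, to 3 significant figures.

2250 Ω

X_L = ωL = 26100 Ω
X_C = 1/(ωC) = 2070 Ω
Parallel: admittances add. Y = 1/(jωL) + jωC
Y = (0 + j0.000445) S
|Y| = 0.000445 S → |Z| = 1/|Y| = 2250 Ω, ∠Z = −∠Y = -90.0°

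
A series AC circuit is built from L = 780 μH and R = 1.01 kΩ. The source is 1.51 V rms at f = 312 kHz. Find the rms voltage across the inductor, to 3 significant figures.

1.26 V

ω = 2πf = 1.96e+06 rad/s
X_L = ωL = 1530 Ω
Z = 1010 + j1530 Ω
|Z| = √(1010² + 1530²) = 1830 Ω
I = V/|Z| = 824 μA
V_L = I·|Z_L| = 0.000824 × 1530 = 1.26 V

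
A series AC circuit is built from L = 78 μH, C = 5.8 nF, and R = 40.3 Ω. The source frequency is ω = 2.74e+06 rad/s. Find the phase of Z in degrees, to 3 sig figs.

X_L = ωL = 214 Ω
X_C = 1/(ωC) = 62.9 Ω
Net reactance X = X_L − X_C = 151 Ω
Z = 40.3 + j151 Ω
|Z| = √(40.3² + 151²) = 156 Ω
∠Z = arctan(151/40.3) = 75.0°

75.0°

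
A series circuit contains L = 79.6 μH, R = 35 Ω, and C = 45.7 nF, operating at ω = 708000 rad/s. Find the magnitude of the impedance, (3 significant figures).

43.3 Ω

X_L = ωL = 56.4 Ω
X_C = 1/(ωC) = 30.9 Ω
Net reactance X = X_L − X_C = 25.5 Ω
Z = 35.0 + j25.5 Ω
|Z| = √(35.0² + 25.5²) = 43.3 Ω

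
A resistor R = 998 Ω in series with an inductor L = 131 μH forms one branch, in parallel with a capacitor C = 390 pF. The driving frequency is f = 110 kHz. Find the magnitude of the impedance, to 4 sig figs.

990.2 Ω

ω = 2πf = 691200 rad/s
X_L = ωL = 90.54 Ω
X_C = 1/(ωC) = 3710 Ω
Branch 1 (R+jX_L): Z₁ = 998.0 + j90.54 Ω, |Z₁| = 1002 Ω
Branch 2 (−jX_C): Z₂ = −j3710 Ω
Parallel: Z = Z₁Z₂/(Z₁+Z₂), |Z| = 990.2 Ω, ∠Z = -10.23°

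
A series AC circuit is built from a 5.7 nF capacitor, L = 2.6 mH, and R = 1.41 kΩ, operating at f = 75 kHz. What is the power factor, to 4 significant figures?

0.8556

ω = 2πf = 471200 rad/s
X_L = ωL = 1225 Ω
X_C = 1/(ωC) = 372.3 Ω
Net reactance X = X_L − X_C = 852.9 Ω
Z = 1410 + j852.9 Ω
|Z| = √(1410² + 852.9²) = 1648 Ω
∠Z = arctan(852.9/1410) = 31.17°
cos φ = cos(31.17°) = 0.8556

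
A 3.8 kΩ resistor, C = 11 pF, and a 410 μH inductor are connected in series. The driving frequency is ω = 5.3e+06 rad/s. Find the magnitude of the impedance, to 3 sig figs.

15500 Ω

X_L = ωL = 2170 Ω
X_C = 1/(ωC) = 17200 Ω
Net reactance X = X_L − X_C = -15000 Ω
Z = 3800 − j15000 Ω
|Z| = √(3800² + 15000²) = 15500 Ω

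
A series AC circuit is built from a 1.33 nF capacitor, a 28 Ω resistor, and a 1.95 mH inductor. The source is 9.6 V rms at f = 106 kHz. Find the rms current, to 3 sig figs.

ω = 2πf = 666000 rad/s
X_L = ωL = 1300 Ω
X_C = 1/(ωC) = 1130 Ω
Net reactance X = X_L − X_C = 170 Ω
Z = 28.0 + j170 Ω
|Z| = √(28.0² + 170²) = 172 Ω
I = V/|Z| = 9.6/172 = 55.8 mA

55.8 mA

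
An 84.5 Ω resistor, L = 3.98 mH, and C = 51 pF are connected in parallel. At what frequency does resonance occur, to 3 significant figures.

353 kHz

ω₀ = 1/√(LC) = 1/√(0.00398 × 5.1e-11) = 2.22e+06 rad/s
f₀ = ω₀/(2π) = 353 kHz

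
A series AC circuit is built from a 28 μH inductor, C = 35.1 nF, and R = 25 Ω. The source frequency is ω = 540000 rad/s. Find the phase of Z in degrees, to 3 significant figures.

X_L = ωL = 15.1 Ω
X_C = 1/(ωC) = 52.8 Ω
Net reactance X = X_L − X_C = -37.6 Ω
Z = 25.0 − j37.6 Ω
|Z| = √(25.0² + 37.6²) = 45.2 Ω
∠Z = arctan(-37.6/25.0) = -56.4°

-56.4°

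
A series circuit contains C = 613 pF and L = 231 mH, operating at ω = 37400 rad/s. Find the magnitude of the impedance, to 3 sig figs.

35000 Ω

X_L = ωL = 8640 Ω
X_C = 1/(ωC) = 43600 Ω
Net reactance X = X_L − X_C = -35000 Ω
Z = − j35000 Ω
|Z| = √(0² + 35000²) = 35000 Ω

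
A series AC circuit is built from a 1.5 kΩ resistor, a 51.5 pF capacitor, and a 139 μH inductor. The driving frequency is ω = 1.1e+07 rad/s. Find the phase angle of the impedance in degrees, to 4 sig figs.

-8.950°

X_L = ωL = 1529 Ω
X_C = 1/(ωC) = 1765 Ω
Net reactance X = X_L − X_C = -236.2 Ω
Z = 1500 − j236.2 Ω
|Z| = √(1500² + 236.2²) = 1518 Ω
∠Z = arctan(-236.2/1500) = -8.950°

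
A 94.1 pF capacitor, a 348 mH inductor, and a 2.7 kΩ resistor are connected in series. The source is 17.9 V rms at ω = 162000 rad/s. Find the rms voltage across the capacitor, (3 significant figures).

122 V

X_L = ωL = 56400 Ω
X_C = 1/(ωC) = 65600 Ω
Net reactance X = X_L − X_C = -9220 Ω
Z = 2700 − j9220 Ω
|Z| = √(2700² + 9220²) = 9610 Ω
I = V/|Z| = 1.86 mA
V_C = I·|Z_C| = 0.00186 × 65600 = 122 V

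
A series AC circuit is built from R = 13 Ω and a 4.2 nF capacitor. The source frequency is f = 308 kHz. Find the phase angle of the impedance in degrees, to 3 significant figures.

-84.0°

ω = 2πf = 1.935e+06 rad/s
X_C = 1/(ωC) = 123 Ω
Z = 13.0 − j123 Ω
|Z| = √(13.0² + 123²) = 124 Ω
∠Z = arctan(-123/13.0) = -84.0°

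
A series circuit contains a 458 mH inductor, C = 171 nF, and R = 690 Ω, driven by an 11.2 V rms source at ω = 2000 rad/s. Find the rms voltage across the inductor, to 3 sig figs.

4.83 V

X_L = ωL = 916 Ω
X_C = 1/(ωC) = 2920 Ω
Net reactance X = X_L − X_C = -2010 Ω
Z = 690 − j2010 Ω
|Z| = √(690² + 2010²) = 2120 Ω
I = V/|Z| = 5.28 mA
V_L = I·|Z_L| = 0.00528 × 916 = 4.83 V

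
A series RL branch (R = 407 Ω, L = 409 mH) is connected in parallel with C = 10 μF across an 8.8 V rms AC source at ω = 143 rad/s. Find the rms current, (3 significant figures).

23.2 mA

X_L = ωL = 58.5 Ω
X_C = 1/(ωC) = 699 Ω
Branch 1 (R+jX_L): Z₁ = 407 + j58.5 Ω, |Z₁| = 411 Ω
Branch 2 (−jX_C): Z₂ = −j699 Ω
Parallel: Z = Z₁Z₂/(Z₁+Z₂), |Z| = 379 Ω, ∠Z = -24.2°
I = V/|Z| = 8.8/379 = 23.2 mA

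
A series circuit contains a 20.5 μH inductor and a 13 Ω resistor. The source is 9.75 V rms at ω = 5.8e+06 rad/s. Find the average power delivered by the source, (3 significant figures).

86.4 mW

X_L = ωL = 119 Ω
Z = 13.0 + j119 Ω
|Z| = √(13.0² + 119²) = 120 Ω
∠Z = arctan(119/13.0) = 83.8°
I = V/|Z| = 81.5 mA
P = VI cos φ = 9.75 × 0.0815 × cos(83.8°) = 86.4 mW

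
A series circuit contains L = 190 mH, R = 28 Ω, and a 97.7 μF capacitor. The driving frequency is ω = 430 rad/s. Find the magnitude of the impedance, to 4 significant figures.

X_L = ωL = 81.70 Ω
X_C = 1/(ωC) = 23.80 Ω
Net reactance X = X_L − X_C = 57.90 Ω
Z = 28.00 + j57.90 Ω
|Z| = √(28.00² + 57.90²) = 64.31 Ω

64.31 Ω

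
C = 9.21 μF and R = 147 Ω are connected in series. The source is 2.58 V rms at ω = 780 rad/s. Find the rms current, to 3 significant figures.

12.7 mA

X_C = 1/(ωC) = 139 Ω
Z = 147 − j139 Ω
|Z| = √(147² + 139²) = 202 Ω
I = V/|Z| = 2.58/202 = 12.7 mA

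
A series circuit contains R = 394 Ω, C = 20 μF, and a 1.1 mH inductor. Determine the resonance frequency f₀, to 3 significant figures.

1.07 kHz

ω₀ = 1/√(LC) = 1/√(0.0011 × 2e-05) = 6742 rad/s
f₀ = ω₀/(2π) = 1.07 kHz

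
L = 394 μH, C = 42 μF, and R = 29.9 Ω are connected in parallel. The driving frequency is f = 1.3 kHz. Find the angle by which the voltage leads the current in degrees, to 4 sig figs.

-44.03°

ω = 2πf = 8168 rad/s
X_L = ωL = 3.218 Ω
X_C = 1/(ωC) = 2.915 Ω
Parallel: admittances add. Y = 1/R + 1/(jωL) + jωC
Y = (0.03344 + j0.03233) S
|Y| = 0.04652 S → |Z| = 1/|Y| = 21.50 Ω, ∠Z = −∠Y = -44.03°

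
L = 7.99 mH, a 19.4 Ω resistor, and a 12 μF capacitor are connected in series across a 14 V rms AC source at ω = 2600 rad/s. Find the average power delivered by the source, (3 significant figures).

7.55 W

X_L = ωL = 20.8 Ω
X_C = 1/(ωC) = 32.1 Ω
Net reactance X = X_L − X_C = -11.3 Ω
Z = 19.4 − j11.3 Ω
|Z| = √(19.4² + 11.3²) = 22.4 Ω
∠Z = arctan(-11.3/19.4) = -30.2°
I = V/|Z| = 624 mA
P = VI cos φ = 14 × 0.624 × cos(-30.2°) = 7.55 W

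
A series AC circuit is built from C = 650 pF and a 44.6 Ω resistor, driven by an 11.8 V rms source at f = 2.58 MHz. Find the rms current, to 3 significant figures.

113 mA

ω = 2πf = 1.621e+07 rad/s
X_C = 1/(ωC) = 94.9 Ω
Z = 44.6 − j94.9 Ω
|Z| = √(44.6² + 94.9²) = 105 Ω
I = V/|Z| = 11.8/105 = 113 mA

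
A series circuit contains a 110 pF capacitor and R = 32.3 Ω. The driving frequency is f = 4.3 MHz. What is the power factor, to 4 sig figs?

ω = 2πf = 2.702e+07 rad/s
X_C = 1/(ωC) = 336.5 Ω
Z = 32.30 − j336.5 Ω
|Z| = √(32.30² + 336.5²) = 338.0 Ω
∠Z = arctan(-336.5/32.30) = -84.52°
cos φ = cos(-84.52°) = 0.09555

0.09555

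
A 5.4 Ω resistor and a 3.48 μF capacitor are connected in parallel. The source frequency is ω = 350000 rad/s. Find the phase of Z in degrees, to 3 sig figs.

-81.4°

X_C = 1/(ωC) = 0.821 Ω
Parallel: admittances add. Y = 1/R + jωC
Y = (0.185 + j1.22) S
|Y| = 1.23 S → |Z| = 1/|Y| = 0.812 Ω, ∠Z = −∠Y = -81.4°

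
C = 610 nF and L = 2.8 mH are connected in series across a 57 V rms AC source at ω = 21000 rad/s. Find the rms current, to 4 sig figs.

2.959 A

X_L = ωL = 58.80 Ω
X_C = 1/(ωC) = 78.06 Ω
Net reactance X = X_L − X_C = -19.26 Ω
Z = − j19.26 Ω
|Z| = √(0² + 19.26²) = 19.26 Ω
I = V/|Z| = 57/19.26 = 2.959 A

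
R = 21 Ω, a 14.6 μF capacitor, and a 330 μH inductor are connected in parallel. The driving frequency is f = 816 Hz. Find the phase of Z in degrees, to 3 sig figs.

ω = 2πf = 5127 rad/s
X_L = ωL = 1.69 Ω
X_C = 1/(ωC) = 13.4 Ω
Parallel: admittances add. Y = 1/R + 1/(jωL) + jωC
Y = (0.0476 − j0.516) S
|Y| = 0.518 S → |Z| = 1/|Y| = 1.93 Ω, ∠Z = −∠Y = 84.7°

84.7°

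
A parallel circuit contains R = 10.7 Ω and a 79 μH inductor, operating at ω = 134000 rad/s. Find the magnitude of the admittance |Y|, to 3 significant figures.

133 mS

X_L = ωL = 10.6 Ω
Parallel: admittances add. Y = 1/R + 1/(jωL)
Y = (0.0935 − j0.0945) S
|Y| = 0.133 S → |Z| = 1/|Y| = 7.53 Ω, ∠Z = −∠Y = 45.3°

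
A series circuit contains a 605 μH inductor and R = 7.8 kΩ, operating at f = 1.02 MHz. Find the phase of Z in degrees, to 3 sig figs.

26.4°

ω = 2πf = 6.409e+06 rad/s
X_L = ωL = 3880 Ω
Z = 7800 + j3880 Ω
|Z| = √(7800² + 3880²) = 8710 Ω
∠Z = arctan(3880/7800) = 26.4°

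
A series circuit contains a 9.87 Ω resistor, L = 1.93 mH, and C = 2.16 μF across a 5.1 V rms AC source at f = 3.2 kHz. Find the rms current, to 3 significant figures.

274 mA

ω = 2πf = 20110 rad/s
X_L = ωL = 38.8 Ω
X_C = 1/(ωC) = 23.0 Ω
Net reactance X = X_L − X_C = 15.8 Ω
Z = 9.87 + j15.8 Ω
|Z| = √(9.87² + 15.8²) = 18.6 Ω
I = V/|Z| = 5.1/18.6 = 274 mA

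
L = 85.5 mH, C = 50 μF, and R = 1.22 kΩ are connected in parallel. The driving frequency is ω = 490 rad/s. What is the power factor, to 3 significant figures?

0.792

X_L = ωL = 41.9 Ω
X_C = 1/(ωC) = 40.8 Ω
Parallel: admittances add. Y = 1/R + 1/(jωL) + jωC
Y = (0.000820 + j0.000631) S
|Y| = 0.00103 S → |Z| = 1/|Y| = 967 Ω, ∠Z = −∠Y = -37.6°
cos φ = cos(-37.6°) = 0.792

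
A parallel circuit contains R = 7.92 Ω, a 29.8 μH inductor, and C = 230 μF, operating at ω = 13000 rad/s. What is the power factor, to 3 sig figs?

0.295

X_L = ωL = 0.387 Ω
X_C = 1/(ωC) = 0.334 Ω
Parallel: admittances add. Y = 1/R + 1/(jωL) + jωC
Y = (0.126 + j0.409) S
|Y| = 0.428 S → |Z| = 1/|Y| = 2.34 Ω, ∠Z = −∠Y = -72.8°
cos φ = cos(-72.8°) = 0.295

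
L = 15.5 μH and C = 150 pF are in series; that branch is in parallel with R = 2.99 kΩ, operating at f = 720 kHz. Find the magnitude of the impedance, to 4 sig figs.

ω = 2πf = 4.524e+06 rad/s
X_L = ωL = 70.12 Ω
X_C = 1/(ωC) = 1474 Ω
Branch 1: Z₁ = R = 2990 Ω
Branch 2 (series LC): Z₂ = j(X_L − X_C) = −j1404 Ω
Parallel: Z = Z₁Z₂/(Z₁+Z₂), |Z| = 1271 Ω, ∠Z = -64.85°

1271 Ω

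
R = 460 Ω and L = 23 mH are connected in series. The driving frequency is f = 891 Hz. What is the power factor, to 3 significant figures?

0.963

ω = 2πf = 5598 rad/s
X_L = ωL = 129 Ω
Z = 460 + j129 Ω
|Z| = √(460² + 129²) = 478 Ω
∠Z = arctan(129/460) = 15.6°
cos φ = cos(15.6°) = 0.963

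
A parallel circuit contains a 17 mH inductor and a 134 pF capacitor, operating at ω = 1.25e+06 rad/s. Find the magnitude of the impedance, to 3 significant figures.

8300 Ω

X_L = ωL = 21200 Ω
X_C = 1/(ωC) = 5970 Ω
Parallel: admittances add. Y = 1/(jωL) + jωC
Y = (0 + j0.000120) S
|Y| = 0.000120 S → |Z| = 1/|Y| = 8300 Ω, ∠Z = −∠Y = -90.0°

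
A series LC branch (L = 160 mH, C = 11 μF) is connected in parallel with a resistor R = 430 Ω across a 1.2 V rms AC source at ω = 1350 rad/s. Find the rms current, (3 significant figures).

8.54 mA

X_L = ωL = 216 Ω
X_C = 1/(ωC) = 67.3 Ω
Branch 1: Z₁ = R = 430 Ω
Branch 2 (series LC): Z₂ = j(X_L − X_C) = j149 Ω
Parallel: Z = Z₁Z₂/(Z₁+Z₂), |Z| = 141 Ω, ∠Z = 70.9°
I = V/|Z| = 1.2/141 = 8.54 mA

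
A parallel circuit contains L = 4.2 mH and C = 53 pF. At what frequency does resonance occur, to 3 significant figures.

337 kHz

ω₀ = 1/√(LC) = 1/√(0.0042 × 5.3e-11) = 2.12e+06 rad/s
f₀ = ω₀/(2π) = 337 kHz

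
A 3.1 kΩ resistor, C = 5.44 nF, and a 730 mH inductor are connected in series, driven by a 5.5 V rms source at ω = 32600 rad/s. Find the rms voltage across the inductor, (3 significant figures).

7.11 V

X_L = ωL = 23800 Ω
X_C = 1/(ωC) = 5640 Ω
Net reactance X = X_L − X_C = 18200 Ω
Z = 3100 + j18200 Ω
|Z| = √(3100² + 18200²) = 18400 Ω
I = V/|Z| = 299 μA
V_L = I·|Z_L| = 0.000299 × 23800 = 7.11 V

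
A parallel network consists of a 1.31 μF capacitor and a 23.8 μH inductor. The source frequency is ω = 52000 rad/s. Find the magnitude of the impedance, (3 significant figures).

1.35 Ω

X_L = ωL = 1.24 Ω
X_C = 1/(ωC) = 14.7 Ω
Parallel: admittances add. Y = 1/(jωL) + jωC
Y = (0 − j0.740) S
|Y| = 0.740 S → |Z| = 1/|Y| = 1.35 Ω, ∠Z = −∠Y = 90.0°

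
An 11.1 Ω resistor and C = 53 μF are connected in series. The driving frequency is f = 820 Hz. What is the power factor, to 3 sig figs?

ω = 2πf = 5152 rad/s
X_C = 1/(ωC) = 3.66 Ω
Z = 11.1 − j3.66 Ω
|Z| = √(11.1² + 3.66²) = 11.7 Ω
∠Z = arctan(-3.66/11.1) = -18.3°
cos φ = cos(-18.3°) = 0.950

0.950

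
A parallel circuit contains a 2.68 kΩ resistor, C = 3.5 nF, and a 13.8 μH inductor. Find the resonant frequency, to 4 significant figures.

ω₀ = 1/√(LC) = 1/√(1.38e-05 × 3.5e-09) = 4.55e+06 rad/s
f₀ = ω₀/(2π) = 724.2 kHz

724.2 kHz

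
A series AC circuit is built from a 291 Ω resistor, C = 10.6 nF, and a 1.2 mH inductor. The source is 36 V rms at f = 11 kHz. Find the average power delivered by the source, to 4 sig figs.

ω = 2πf = 69120 rad/s
X_L = ωL = 82.94 Ω
X_C = 1/(ωC) = 1365 Ω
Net reactance X = X_L − X_C = -1282 Ω
Z = 291.0 − j1282 Ω
|Z| = √(291.0² + 1282²) = 1315 Ω
∠Z = arctan(-1282/291.0) = -77.21°
I = V/|Z| = 27.38 mA
P = VI cos φ = 36 × 0.02738 × cos(-77.21°) = 218.2 mW

218.2 mW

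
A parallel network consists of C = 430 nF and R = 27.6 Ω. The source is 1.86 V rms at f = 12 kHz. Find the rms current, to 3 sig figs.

ω = 2πf = 75400 rad/s
X_C = 1/(ωC) = 30.8 Ω
Parallel: admittances add. Y = 1/R + jωC
Y = (0.0362 + j0.0324) S
|Y| = 0.0486 S → |Z| = 1/|Y| = 20.6 Ω, ∠Z = −∠Y = -41.8°
I = V/|Z| = 1.86/20.6 = 90.4 mA

90.4 mA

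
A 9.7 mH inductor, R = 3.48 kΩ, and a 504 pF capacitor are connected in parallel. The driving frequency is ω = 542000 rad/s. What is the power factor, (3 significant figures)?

X_L = ωL = 5260 Ω
X_C = 1/(ωC) = 3660 Ω
Parallel: admittances add. Y = 1/R + 1/(jωL) + jωC
Y = (0.000287 + j8.3e-05) S
|Y| = 0.000299 S → |Z| = 1/|Y| = 3340 Ω, ∠Z = −∠Y = -16.1°
cos φ = cos(-16.1°) = 0.961

0.961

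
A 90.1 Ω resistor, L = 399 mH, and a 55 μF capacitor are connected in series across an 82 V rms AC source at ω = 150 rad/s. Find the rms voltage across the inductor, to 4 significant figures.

45.02 V

X_L = ωL = 59.85 Ω
X_C = 1/(ωC) = 121.2 Ω
Net reactance X = X_L − X_C = -61.36 Ω
Z = 90.10 − j61.36 Ω
|Z| = √(90.10² + 61.36²) = 109.0 Ω
I = V/|Z| = 752.2 mA
V_L = I·|Z_L| = 0.7522 × 59.85 = 45.02 V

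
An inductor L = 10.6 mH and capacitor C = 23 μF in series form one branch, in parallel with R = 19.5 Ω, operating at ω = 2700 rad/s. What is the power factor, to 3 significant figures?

X_L = ωL = 28.6 Ω
X_C = 1/(ωC) = 16.1 Ω
Branch 1: Z₁ = R = 19.5 Ω
Branch 2 (series LC): Z₂ = j(X_L − X_C) = j12.5 Ω
Parallel: Z = Z₁Z₂/(Z₁+Z₂), |Z| = 10.5 Ω, ∠Z = 57.3°
cos φ = cos(57.3°) = 0.540

0.540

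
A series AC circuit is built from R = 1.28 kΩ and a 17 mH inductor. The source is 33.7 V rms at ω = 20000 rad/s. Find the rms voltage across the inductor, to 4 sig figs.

8.652 V

X_L = ωL = 340.0 Ω
Z = 1280 + j340.0 Ω
|Z| = √(1280² + 340.0²) = 1324 Ω
I = V/|Z| = 25.45 mA
V_L = I·|Z_L| = 0.02545 × 340.0 = 8.652 V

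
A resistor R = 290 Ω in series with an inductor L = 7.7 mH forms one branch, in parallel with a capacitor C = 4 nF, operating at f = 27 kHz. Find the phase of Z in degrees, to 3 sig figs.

ω = 2πf = 169600 rad/s
X_L = ωL = 1310 Ω
X_C = 1/(ωC) = 1470 Ω
Branch 1 (R+jX_L): Z₁ = 290 + j1310 Ω, |Z₁| = 1340 Ω
Branch 2 (−jX_C): Z₂ = −j1470 Ω
Parallel: Z = Z₁Z₂/(Z₁+Z₂), |Z| = 5890 Ω, ∠Z = 17.5°

17.5°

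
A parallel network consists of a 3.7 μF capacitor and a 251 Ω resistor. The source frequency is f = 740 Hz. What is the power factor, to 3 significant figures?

ω = 2πf = 4650 rad/s
X_C = 1/(ωC) = 58.1 Ω
Parallel: admittances add. Y = 1/R + jωC
Y = (0.00398 + j0.0172) S
|Y| = 0.0177 S → |Z| = 1/|Y| = 56.6 Ω, ∠Z = −∠Y = -77.0°
cos φ = cos(-77.0°) = 0.226

0.226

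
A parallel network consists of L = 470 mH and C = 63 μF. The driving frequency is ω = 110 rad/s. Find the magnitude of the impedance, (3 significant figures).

80.6 Ω

X_L = ωL = 51.7 Ω
X_C = 1/(ωC) = 144 Ω
Parallel: admittances add. Y = 1/(jωL) + jωC
Y = (0 − j0.0124) S
|Y| = 0.0124 S → |Z| = 1/|Y| = 80.6 Ω, ∠Z = −∠Y = 90.0°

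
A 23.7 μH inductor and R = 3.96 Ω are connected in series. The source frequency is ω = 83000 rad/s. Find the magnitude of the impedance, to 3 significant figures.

4.42 Ω

X_L = ωL = 1.97 Ω
Z = 3.96 + j1.97 Ω
|Z| = √(3.96² + 1.97²) = 4.42 Ω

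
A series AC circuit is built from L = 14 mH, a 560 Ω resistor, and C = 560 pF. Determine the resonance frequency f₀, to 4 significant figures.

56.84 kHz

ω₀ = 1/√(LC) = 1/√(0.014 × 5.6e-10) = 357100 rad/s
f₀ = ω₀/(2π) = 56.84 kHz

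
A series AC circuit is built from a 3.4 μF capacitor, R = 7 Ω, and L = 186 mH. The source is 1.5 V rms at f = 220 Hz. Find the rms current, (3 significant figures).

ω = 2πf = 1382 rad/s
X_L = ωL = 257 Ω
X_C = 1/(ωC) = 213 Ω
Net reactance X = X_L − X_C = 44.3 Ω
Z = 7.00 + j44.3 Ω
|Z| = √(7.00² + 44.3²) = 44.9 Ω
I = V/|Z| = 1.5/44.9 = 33.4 mA

33.4 mA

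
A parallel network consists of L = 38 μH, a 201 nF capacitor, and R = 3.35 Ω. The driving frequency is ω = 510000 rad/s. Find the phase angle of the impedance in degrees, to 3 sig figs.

X_L = ωL = 19.4 Ω
X_C = 1/(ωC) = 9.76 Ω
Parallel: admittances add. Y = 1/R + 1/(jωL) + jωC
Y = (0.299 + j0.0509) S
|Y| = 0.303 S → |Z| = 1/|Y| = 3.30 Ω, ∠Z = −∠Y = -9.68°

-9.68°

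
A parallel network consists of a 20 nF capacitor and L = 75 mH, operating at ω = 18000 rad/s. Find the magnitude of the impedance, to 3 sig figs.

X_L = ωL = 1350 Ω
X_C = 1/(ωC) = 2780 Ω
Parallel: admittances add. Y = 1/(jωL) + jωC
Y = (0 − j0.000381) S
|Y| = 0.000381 S → |Z| = 1/|Y| = 2630 Ω, ∠Z = −∠Y = 90.0°

2630 Ω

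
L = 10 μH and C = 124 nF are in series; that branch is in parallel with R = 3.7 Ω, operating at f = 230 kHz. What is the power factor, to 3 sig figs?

0.923

ω = 2πf = 1.445e+06 rad/s
X_L = ωL = 14.5 Ω
X_C = 1/(ωC) = 5.58 Ω
Branch 1: Z₁ = R = 3.70 Ω
Branch 2 (series LC): Z₂ = j(X_L − X_C) = j8.87 Ω
Parallel: Z = Z₁Z₂/(Z₁+Z₂), |Z| = 3.41 Ω, ∠Z = 22.6°
cos φ = cos(22.6°) = 0.923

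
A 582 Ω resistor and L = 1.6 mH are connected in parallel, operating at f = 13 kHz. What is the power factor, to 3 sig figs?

0.219

ω = 2πf = 81680 rad/s
X_L = ωL = 131 Ω
Parallel: admittances add. Y = 1/R + 1/(jωL)
Y = (0.00172 − j0.00765) S
|Y| = 0.00784 S → |Z| = 1/|Y| = 128 Ω, ∠Z = −∠Y = 77.3°
cos φ = cos(77.3°) = 0.219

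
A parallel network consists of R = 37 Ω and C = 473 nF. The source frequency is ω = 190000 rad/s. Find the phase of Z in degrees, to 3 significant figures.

-73.3°

X_C = 1/(ωC) = 11.1 Ω
Parallel: admittances add. Y = 1/R + jωC
Y = (0.0270 + j0.0899) S
|Y| = 0.0938 S → |Z| = 1/|Y| = 10.7 Ω, ∠Z = −∠Y = -73.3°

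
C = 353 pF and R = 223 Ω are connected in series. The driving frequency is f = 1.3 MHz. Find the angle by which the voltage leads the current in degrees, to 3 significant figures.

ω = 2πf = 8.168e+06 rad/s
X_C = 1/(ωC) = 347 Ω
Z = 223 − j347 Ω
|Z| = √(223² + 347²) = 412 Ω
∠Z = arctan(-347/223) = -57.3°

-57.3°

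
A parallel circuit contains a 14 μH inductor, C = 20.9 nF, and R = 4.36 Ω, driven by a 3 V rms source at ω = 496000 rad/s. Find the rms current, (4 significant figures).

X_L = ωL = 6.944 Ω
X_C = 1/(ωC) = 96.47 Ω
Parallel: admittances add. Y = 1/R + 1/(jωL) + jωC
Y = (0.2294 − j0.1336) S
|Y| = 0.2655 S → |Z| = 1/|Y| = 3.767 Ω, ∠Z = −∠Y = 30.23°
I = V/|Z| = 3/3.767 = 796.4 mA

796.4 mA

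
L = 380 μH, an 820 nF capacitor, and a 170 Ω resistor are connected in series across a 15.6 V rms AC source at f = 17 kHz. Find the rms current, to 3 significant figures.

ω = 2πf = 106800 rad/s
X_L = ωL = 40.6 Ω
X_C = 1/(ωC) = 11.4 Ω
Net reactance X = X_L − X_C = 29.2 Ω
Z = 170 + j29.2 Ω
|Z| = √(170² + 29.2²) = 172 Ω
I = V/|Z| = 15.6/172 = 90.4 mA

90.4 mA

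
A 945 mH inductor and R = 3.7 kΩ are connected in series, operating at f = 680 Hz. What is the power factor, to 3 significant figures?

0.676

ω = 2πf = 4273 rad/s
X_L = ωL = 4040 Ω
Z = 3700 + j4040 Ω
|Z| = √(3700² + 4040²) = 5480 Ω
∠Z = arctan(4040/3700) = 47.5°
cos φ = cos(47.5°) = 0.676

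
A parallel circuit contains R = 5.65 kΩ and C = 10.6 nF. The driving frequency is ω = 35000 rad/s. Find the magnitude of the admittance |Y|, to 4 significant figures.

411.1 μS

X_C = 1/(ωC) = 2695 Ω
Parallel: admittances add. Y = 1/R + jωC
Y = (0.0001770 + j0.0003710) S
|Y| = 0.0004111 S → |Z| = 1/|Y| = 2433 Ω, ∠Z = −∠Y = -64.50°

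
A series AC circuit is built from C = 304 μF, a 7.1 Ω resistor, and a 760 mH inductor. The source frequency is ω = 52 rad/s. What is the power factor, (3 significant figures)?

0.287

X_L = ωL = 39.5 Ω
X_C = 1/(ωC) = 63.3 Ω
Net reactance X = X_L − X_C = -23.7 Ω
Z = 7.10 − j23.7 Ω
|Z| = √(7.10² + 23.7²) = 24.8 Ω
∠Z = arctan(-23.7/7.10) = -73.3°
cos φ = cos(-73.3°) = 0.287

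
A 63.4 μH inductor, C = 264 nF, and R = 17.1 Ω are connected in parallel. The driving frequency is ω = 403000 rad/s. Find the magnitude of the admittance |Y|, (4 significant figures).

X_L = ωL = 25.55 Ω
X_C = 1/(ωC) = 9.399 Ω
Parallel: admittances add. Y = 1/R + 1/(jωL) + jωC
Y = (0.05848 + j0.06725) S
|Y| = 0.08912 S → |Z| = 1/|Y| = 11.22 Ω, ∠Z = −∠Y = -48.99°

89.12 mS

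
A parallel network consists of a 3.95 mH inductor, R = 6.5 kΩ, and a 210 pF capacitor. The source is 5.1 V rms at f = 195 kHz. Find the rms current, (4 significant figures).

ω = 2πf = 1.225e+06 rad/s
X_L = ωL = 4840 Ω
X_C = 1/(ωC) = 3887 Ω
Parallel: admittances add. Y = 1/R + 1/(jωL) + jωC
Y = (0.0001538 + j5.067e-05) S
|Y| = 0.0001620 S → |Z| = 1/|Y| = 6174 Ω, ∠Z = −∠Y = -18.23°
I = V/|Z| = 5.1/6174 = 826.1 μA

826.1 μA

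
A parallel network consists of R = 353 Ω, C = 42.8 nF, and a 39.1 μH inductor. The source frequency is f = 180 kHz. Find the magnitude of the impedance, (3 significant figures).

ω = 2πf = 1.131e+06 rad/s
X_L = ωL = 44.2 Ω
X_C = 1/(ωC) = 20.7 Ω
Parallel: admittances add. Y = 1/R + 1/(jωL) + jωC
Y = (0.00283 + j0.0258) S
|Y| = 0.0259 S → |Z| = 1/|Y| = 38.5 Ω, ∠Z = −∠Y = -83.7°

38.5 Ω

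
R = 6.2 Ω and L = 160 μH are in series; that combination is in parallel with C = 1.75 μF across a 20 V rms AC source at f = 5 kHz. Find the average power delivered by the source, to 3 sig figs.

ω = 2πf = 31420 rad/s
X_L = ωL = 5.03 Ω
X_C = 1/(ωC) = 18.2 Ω
Branch 1 (R+jX_L): Z₁ = 6.20 + j5.03 Ω, |Z₁| = 7.98 Ω
Branch 2 (−jX_C): Z₂ = −j18.2 Ω
Parallel: Z = Z₁Z₂/(Z₁+Z₂), |Z| = 9.98 Ω, ∠Z = 13.8°
I = V/|Z| = 2.00 A
P = VI cos φ = 20 × 2.00 × cos(13.8°) = 38.9 W

38.9 W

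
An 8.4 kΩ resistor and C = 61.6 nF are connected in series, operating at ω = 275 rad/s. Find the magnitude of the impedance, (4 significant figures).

X_C = 1/(ωC) = 59030 Ω
Z = 8400 − j59030 Ω
|Z| = √(8400² + 59030²) = 59630 Ω

59630 Ω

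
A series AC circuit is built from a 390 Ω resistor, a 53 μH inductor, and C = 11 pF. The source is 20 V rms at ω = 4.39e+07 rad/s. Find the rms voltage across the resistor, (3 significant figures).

16.7 V

X_L = ωL = 2330 Ω
X_C = 1/(ωC) = 2070 Ω
Net reactance X = X_L − X_C = 256 Ω
Z = 390 + j256 Ω
|Z| = √(390² + 256²) = 466 Ω
I = V/|Z| = 42.9 mA
V_R = I·|Z_R| = 0.0429 × 390 = 16.7 V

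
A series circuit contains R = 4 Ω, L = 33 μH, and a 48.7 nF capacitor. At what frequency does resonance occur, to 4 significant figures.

ω₀ = 1/√(LC) = 1/√(3.3e-05 × 4.87e-08) = 788800 rad/s
f₀ = ω₀/(2π) = 125.5 kHz

125.5 kHz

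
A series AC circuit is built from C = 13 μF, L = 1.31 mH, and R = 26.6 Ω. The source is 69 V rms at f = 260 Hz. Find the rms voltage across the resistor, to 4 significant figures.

35.14 V

ω = 2πf = 1634 rad/s
X_L = ωL = 2.140 Ω
X_C = 1/(ωC) = 47.09 Ω
Net reactance X = X_L − X_C = -44.95 Ω
Z = 26.60 − j44.95 Ω
|Z| = √(26.60² + 44.95²) = 52.23 Ω
I = V/|Z| = 1.321 A
V_R = I·|Z_R| = 1.321 × 26.60 = 35.14 V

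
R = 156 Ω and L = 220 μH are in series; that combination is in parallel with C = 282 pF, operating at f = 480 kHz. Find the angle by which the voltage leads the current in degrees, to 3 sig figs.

ω = 2πf = 3.016e+06 rad/s
X_L = ωL = 664 Ω
X_C = 1/(ωC) = 1180 Ω
Branch 1 (R+jX_L): Z₁ = 156 + j664 Ω, |Z₁| = 682 Ω
Branch 2 (−jX_C): Z₂ = −j1180 Ω
Parallel: Z = Z₁Z₂/(Z₁+Z₂), |Z| = 1500 Ω, ∠Z = 59.8°

59.8°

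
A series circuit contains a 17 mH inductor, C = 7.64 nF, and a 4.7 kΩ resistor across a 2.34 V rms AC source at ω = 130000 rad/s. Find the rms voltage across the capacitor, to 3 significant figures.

0.486 V

X_L = ωL = 2210 Ω
X_C = 1/(ωC) = 1010 Ω
Net reactance X = X_L − X_C = 1200 Ω
Z = 4700 + j1200 Ω
|Z| = √(4700² + 1200²) = 4850 Ω
I = V/|Z| = 482 μA
V_C = I·|Z_C| = 0.000482 × 1010 = 0.486 V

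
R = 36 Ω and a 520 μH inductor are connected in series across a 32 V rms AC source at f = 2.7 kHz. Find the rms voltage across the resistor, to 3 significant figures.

ω = 2πf = 16960 rad/s
X_L = ωL = 8.82 Ω
Z = 36.0 + j8.82 Ω
|Z| = √(36.0² + 8.82²) = 37.1 Ω
I = V/|Z| = 863 mA
V_R = I·|Z_R| = 0.863 × 36.0 = 31.1 V

31.1 V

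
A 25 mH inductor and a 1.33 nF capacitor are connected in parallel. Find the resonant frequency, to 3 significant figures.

27.6 kHz

ω₀ = 1/√(LC) = 1/√(0.025 × 1.33e-09) = 173400 rad/s
f₀ = ω₀/(2π) = 27.6 kHz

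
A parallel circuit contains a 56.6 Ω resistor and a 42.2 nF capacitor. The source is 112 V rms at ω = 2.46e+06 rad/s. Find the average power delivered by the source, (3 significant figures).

X_C = 1/(ωC) = 9.63 Ω
Parallel: admittances add. Y = 1/R + jωC
Y = (0.0177 + j0.104) S
|Y| = 0.105 S → |Z| = 1/|Y| = 9.50 Ω, ∠Z = −∠Y = -80.3°
I = V/|Z| = 11.8 A
P = VI cos φ = 112 × 11.8 × cos(-80.3°) = 222 W

222 W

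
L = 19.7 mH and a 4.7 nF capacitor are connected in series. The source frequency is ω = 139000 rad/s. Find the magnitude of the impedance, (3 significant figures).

X_L = ωL = 2740 Ω
X_C = 1/(ωC) = 1530 Ω
Net reactance X = X_L − X_C = 1210 Ω
Z = j1210 Ω
|Z| = √(0² + 1210²) = 1210 Ω

1210 Ω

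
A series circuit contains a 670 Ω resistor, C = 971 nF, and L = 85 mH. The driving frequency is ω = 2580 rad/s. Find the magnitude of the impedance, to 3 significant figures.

694 Ω

X_L = ωL = 219 Ω
X_C = 1/(ωC) = 399 Ω
Net reactance X = X_L − X_C = -180 Ω
Z = 670 − j180 Ω
|Z| = √(670² + 180²) = 694 Ω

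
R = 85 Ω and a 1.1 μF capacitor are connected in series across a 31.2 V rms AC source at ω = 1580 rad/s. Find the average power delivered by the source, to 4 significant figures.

244.6 mW

X_C = 1/(ωC) = 575.4 Ω
Z = 85.00 − j575.4 Ω
|Z| = √(85.00² + 575.4²) = 581.6 Ω
∠Z = arctan(-575.4/85.00) = -81.60°
I = V/|Z| = 53.64 mA
P = VI cos φ = 31.2 × 0.05364 × cos(-81.60°) = 244.6 mW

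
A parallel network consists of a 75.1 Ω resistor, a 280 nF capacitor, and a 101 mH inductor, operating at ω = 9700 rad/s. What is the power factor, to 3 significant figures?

X_L = ωL = 980 Ω
X_C = 1/(ωC) = 368 Ω
Parallel: admittances add. Y = 1/R + 1/(jωL) + jωC
Y = (0.0133 + j0.00170) S
|Y| = 0.0134 S → |Z| = 1/|Y| = 74.5 Ω, ∠Z = −∠Y = -7.26°
cos φ = cos(-7.26°) = 0.992

0.992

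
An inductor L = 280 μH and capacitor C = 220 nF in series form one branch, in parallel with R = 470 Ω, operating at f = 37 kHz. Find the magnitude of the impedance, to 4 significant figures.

ω = 2πf = 232500 rad/s
X_L = ωL = 65.09 Ω
X_C = 1/(ωC) = 19.55 Ω
Branch 1: Z₁ = R = 470.0 Ω
Branch 2 (series LC): Z₂ = j(X_L − X_C) = j45.54 Ω
Parallel: Z = Z₁Z₂/(Z₁+Z₂), |Z| = 45.33 Ω, ∠Z = 84.47°

45.33 Ω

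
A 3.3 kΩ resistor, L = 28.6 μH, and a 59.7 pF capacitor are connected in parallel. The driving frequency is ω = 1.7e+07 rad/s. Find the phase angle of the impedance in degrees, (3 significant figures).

73.8°

X_L = ωL = 486 Ω
X_C = 1/(ωC) = 985 Ω
Parallel: admittances add. Y = 1/R + 1/(jωL) + jωC
Y = (0.000303 − j0.00104) S
|Y| = 0.00109 S → |Z| = 1/|Y| = 922 Ω, ∠Z = −∠Y = 73.8°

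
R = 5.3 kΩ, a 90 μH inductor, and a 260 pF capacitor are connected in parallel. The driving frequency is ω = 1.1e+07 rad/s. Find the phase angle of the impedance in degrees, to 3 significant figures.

-84.2°

X_L = ωL = 990 Ω
X_C = 1/(ωC) = 350 Ω
Parallel: admittances add. Y = 1/R + 1/(jωL) + jωC
Y = (0.000189 + j0.00185) S
|Y| = 0.00186 S → |Z| = 1/|Y| = 538 Ω, ∠Z = −∠Y = -84.2°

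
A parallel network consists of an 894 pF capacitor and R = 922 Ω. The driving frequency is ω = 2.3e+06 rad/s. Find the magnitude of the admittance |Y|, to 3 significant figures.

2.32 mS

X_C = 1/(ωC) = 486 Ω
Parallel: admittances add. Y = 1/R + jωC
Y = (0.00108 + j0.00206) S
|Y| = 0.00232 S → |Z| = 1/|Y| = 430 Ω, ∠Z = −∠Y = -62.2°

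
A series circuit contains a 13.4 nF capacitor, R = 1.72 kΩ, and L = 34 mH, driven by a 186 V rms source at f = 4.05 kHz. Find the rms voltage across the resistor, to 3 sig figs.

119 V

ω = 2πf = 25450 rad/s
X_L = ωL = 865 Ω
X_C = 1/(ωC) = 2930 Ω
Net reactance X = X_L − X_C = -2070 Ω
Z = 1720 − j2070 Ω
|Z| = √(1720² + 2070²) = 2690 Ω
I = V/|Z| = 69.2 mA
V_R = I·|Z_R| = 0.0692 × 1720 = 119 V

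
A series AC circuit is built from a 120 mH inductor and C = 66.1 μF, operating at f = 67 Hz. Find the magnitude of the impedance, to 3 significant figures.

ω = 2πf = 421.0 rad/s
X_L = ωL = 50.5 Ω
X_C = 1/(ωC) = 35.9 Ω
Net reactance X = X_L − X_C = 14.6 Ω
Z = j14.6 Ω
|Z| = √(0² + 14.6²) = 14.6 Ω

14.6 Ω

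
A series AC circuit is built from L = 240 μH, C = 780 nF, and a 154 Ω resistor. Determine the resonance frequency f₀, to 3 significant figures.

11.6 kHz

ω₀ = 1/√(LC) = 1/√(0.00024 × 7.8e-07) = 73090 rad/s
f₀ = ω₀/(2π) = 11.6 kHz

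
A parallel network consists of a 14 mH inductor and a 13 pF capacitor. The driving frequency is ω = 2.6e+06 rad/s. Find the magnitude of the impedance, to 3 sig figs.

158000 Ω

X_L = ωL = 36400 Ω
X_C = 1/(ωC) = 29600 Ω
Parallel: admittances add. Y = 1/(jωL) + jωC
Y = (0 + j6.33e-06) S
|Y| = 6.33e-06 S → |Z| = 1/|Y| = 158000 Ω, ∠Z = −∠Y = -90.0°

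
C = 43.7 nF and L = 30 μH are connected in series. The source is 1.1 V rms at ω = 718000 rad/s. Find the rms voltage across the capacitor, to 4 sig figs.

3.394 V

X_L = ωL = 21.54 Ω
X_C = 1/(ωC) = 31.87 Ω
Net reactance X = X_L − X_C = -10.33 Ω
Z = − j10.33 Ω
|Z| = √(0² + 10.33²) = 10.33 Ω
I = V/|Z| = 106.5 mA
V_C = I·|Z_C| = 0.1065 × 31.87 = 3.394 V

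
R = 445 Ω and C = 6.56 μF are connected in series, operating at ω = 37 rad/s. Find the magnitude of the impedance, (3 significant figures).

X_C = 1/(ωC) = 4120 Ω
Z = 445 − j4120 Ω
|Z| = √(445² + 4120²) = 4140 Ω

4140 Ω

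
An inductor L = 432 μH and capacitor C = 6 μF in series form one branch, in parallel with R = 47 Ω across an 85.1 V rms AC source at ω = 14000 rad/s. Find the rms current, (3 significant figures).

14.6 A

X_L = ωL = 6.05 Ω
X_C = 1/(ωC) = 11.9 Ω
Branch 1: Z₁ = R = 47.0 Ω
Branch 2 (series LC): Z₂ = j(X_L − X_C) = −j5.86 Ω
Parallel: Z = Z₁Z₂/(Z₁+Z₂), |Z| = 5.81 Ω, ∠Z = -82.9°
I = V/|Z| = 85.1/5.81 = 14.6 A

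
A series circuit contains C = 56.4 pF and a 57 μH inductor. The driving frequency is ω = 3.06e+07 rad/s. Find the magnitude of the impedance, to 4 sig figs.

X_L = ωL = 1744 Ω
X_C = 1/(ωC) = 579.4 Ω
Net reactance X = X_L − X_C = 1165 Ω
Z = j1165 Ω
|Z| = √(0² + 1165²) = 1165 Ω

1165 Ω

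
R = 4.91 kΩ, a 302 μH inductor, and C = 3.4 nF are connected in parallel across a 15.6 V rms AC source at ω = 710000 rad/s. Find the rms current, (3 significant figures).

35.2 mA

X_L = ωL = 214 Ω
X_C = 1/(ωC) = 414 Ω
Parallel: admittances add. Y = 1/R + 1/(jωL) + jωC
Y = (0.000204 − j0.00225) S
|Y| = 0.00226 S → |Z| = 1/|Y| = 443 Ω, ∠Z = −∠Y = 84.8°
I = V/|Z| = 15.6/443 = 35.2 mA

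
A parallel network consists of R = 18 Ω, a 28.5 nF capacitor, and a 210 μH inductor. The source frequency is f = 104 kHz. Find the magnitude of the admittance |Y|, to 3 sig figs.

56.7 mS

ω = 2πf = 653500 rad/s
X_L = ωL = 137 Ω
X_C = 1/(ωC) = 53.7 Ω
Parallel: admittances add. Y = 1/R + 1/(jωL) + jωC
Y = (0.0556 + j0.0113) S
|Y| = 0.0567 S → |Z| = 1/|Y| = 17.6 Ω, ∠Z = −∠Y = -11.5°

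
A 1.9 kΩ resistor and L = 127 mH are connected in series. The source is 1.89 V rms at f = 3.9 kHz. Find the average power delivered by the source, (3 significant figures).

510 μW

ω = 2πf = 24500 rad/s
X_L = ωL = 3110 Ω
Z = 1900 + j3110 Ω
|Z| = √(1900² + 3110²) = 3650 Ω
∠Z = arctan(3110/1900) = 58.6°
I = V/|Z| = 518 μA
P = VI cos φ = 1.89 × 0.000518 × cos(58.6°) = 510 μW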